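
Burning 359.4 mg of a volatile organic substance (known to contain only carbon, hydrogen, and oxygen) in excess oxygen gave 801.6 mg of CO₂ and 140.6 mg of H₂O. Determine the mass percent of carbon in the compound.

mol C = 0.8016 g CO₂ ÷ 44.009 g/mol = 0.018214 mol
mol H = 2 × 0.1406 g H₂O ÷ 18.015 g/mol = 0.015609 mol
mass O = 0.3594 − (0.21877 + 0.015734) = 0.12489 g → mol O = 0.12489 ÷ 15.999 = 0.0078062 mol
mass % C = 0.21877 g ÷ 0.3594 g × 100%

60.87%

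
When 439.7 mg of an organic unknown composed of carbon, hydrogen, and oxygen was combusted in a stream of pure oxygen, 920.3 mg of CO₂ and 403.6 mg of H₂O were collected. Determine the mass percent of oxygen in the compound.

mol C = 0.9203 g CO₂ ÷ 44.009 g/mol = 0.020912 mol
mol H = 2 × 0.4036 g H₂O ÷ 18.015 g/mol = 0.044807 mol
mass O = 0.4397 − (0.25117 + 0.045166) = 0.14336 g → mol O = 0.14336 ÷ 15.999 = 0.0089609 mol
mass % O = 0.14336 g ÷ 0.4397 g × 100%

32.61%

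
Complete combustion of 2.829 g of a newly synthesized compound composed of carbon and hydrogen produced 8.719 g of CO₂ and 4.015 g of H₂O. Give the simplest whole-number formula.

C4H9

mol C = 8.719 g CO₂ ÷ 44.009 g/mol = 0.19812 mol
mol H = 2 × 4.015 g H₂O ÷ 18.015 g/mol = 0.44574 mol
Divide by the smallest (0.19812 mol): C 1.000, H 2.250
Multiplying each by 4 gives whole numbers: C 4.00, H 9.00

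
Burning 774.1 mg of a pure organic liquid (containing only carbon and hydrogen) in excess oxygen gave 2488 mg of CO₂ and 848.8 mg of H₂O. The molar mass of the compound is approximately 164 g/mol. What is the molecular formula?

mol C = 2.488 g CO₂ ÷ 44.009 g/mol = 0.056534 mol
mol H = 2 × 0.8488 g H₂O ÷ 18.015 g/mol = 0.094233 mol
Divide by the smallest (0.056534 mol): C 1.000, H 1.667
Multiplying each by 3 gives whole numbers: C 3.00, H 5.00
Empirical formula: C3H5
Empirical-formula mass = 41.07 g/mol; 164 ÷ 41.07 ≈ 4, so the molecular formula is C12H20.

C12H20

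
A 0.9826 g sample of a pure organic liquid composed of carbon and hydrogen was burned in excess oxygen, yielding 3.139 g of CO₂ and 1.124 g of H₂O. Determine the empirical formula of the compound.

C4H7

mol C = 3.139 g CO₂ ÷ 44.009 g/mol = 0.071326 mol
mol H = 2 × 1.124 g H₂O ÷ 18.015 g/mol = 0.12478 mol
Divide by the smallest (0.071326 mol): C 1.000, H 1.749
Multiplying each by 4 gives whole numbers: C 4.00, H 7.00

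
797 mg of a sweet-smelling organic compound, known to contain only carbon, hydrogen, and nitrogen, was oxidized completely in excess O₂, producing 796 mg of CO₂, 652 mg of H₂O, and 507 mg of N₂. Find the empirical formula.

mol C = 0.796 g CO₂ ÷ 44.009 g/mol = 0.01809 mol
mol H = 2 × 0.652 g H₂O ÷ 18.015 g/mol = 0.07238 mol
mol N = 2 × 0.507 g N₂ ÷ 28.014 g/mol = 0.03620 mol
Divide by the smallest (0.01809 mol): C 1.000, H 4.002, N 2.001

CH4N2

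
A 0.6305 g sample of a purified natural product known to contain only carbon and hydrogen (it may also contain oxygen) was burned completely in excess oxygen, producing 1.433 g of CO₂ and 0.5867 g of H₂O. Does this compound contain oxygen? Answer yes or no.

yes

mol C = 1.433 g CO₂ ÷ 44.009 g/mol = 0.032562 mol
mol H = 2 × 0.5867 g H₂O ÷ 18.015 g/mol = 0.065135 mol
C and H account for only 0.45675 g of the 0.6305 g sample; the remaining 0.17375 g must be oxygen.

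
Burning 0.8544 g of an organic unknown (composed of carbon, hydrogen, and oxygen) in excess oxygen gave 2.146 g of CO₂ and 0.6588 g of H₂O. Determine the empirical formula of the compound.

mol C = 2.146 g CO₂ ÷ 44.009 g/mol = 0.048763 mol
mol H = 2 × 0.6588 g H₂O ÷ 18.015 g/mol = 0.073139 mol
mass O = 0.8544 − (0.58569 + 0.073724) = 0.19499 g → mol O = 0.19499 ÷ 15.999 = 0.012187 mol
Divide by the smallest (0.012187 mol): C 4.001, H 6.001, O 1.000

C4H6O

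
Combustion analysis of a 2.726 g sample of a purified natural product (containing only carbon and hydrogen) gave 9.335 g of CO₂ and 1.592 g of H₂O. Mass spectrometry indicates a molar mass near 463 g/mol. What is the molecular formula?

mol C = 9.335 g CO₂ ÷ 44.009 g/mol = 0.21212 mol
mol H = 2 × 1.592 g H₂O ÷ 18.015 g/mol = 0.17674 mol
Divide by the smallest (0.17674 mol): C 1.200, H 1.000
Multiplying each by 5 gives whole numbers: C 6.00, H 5.00
Empirical formula: C6H5
Empirical-formula mass = 77.11 g/mol; 463 ÷ 77.11 ≈ 6, so the molecular formula is C36H30.

C36H30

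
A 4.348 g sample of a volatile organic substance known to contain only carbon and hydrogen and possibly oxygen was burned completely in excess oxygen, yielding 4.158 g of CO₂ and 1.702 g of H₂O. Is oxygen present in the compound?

mol C = 4.158 g CO₂ ÷ 44.009 g/mol = 0.094481 mol
mol H = 2 × 1.702 g H₂O ÷ 18.015 g/mol = 0.18895 mol
C and H account for only 1.3253 g of the 4.348 g sample; the remaining 3.0227 g must be oxygen.

yes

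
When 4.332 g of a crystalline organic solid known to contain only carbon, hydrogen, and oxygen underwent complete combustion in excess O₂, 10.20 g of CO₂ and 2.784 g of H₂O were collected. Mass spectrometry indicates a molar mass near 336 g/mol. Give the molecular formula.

mol C = 10.20 g CO₂ ÷ 44.009 g/mol = 0.23177 mol
mol H = 2 × 2.784 g H₂O ÷ 18.015 g/mol = 0.30908 mol
mass O = 4.332 − (2.7838 + 0.31155) = 1.2367 g → mol O = 1.2367 ÷ 15.999 = 0.077296 mol
Divide by the smallest (0.077296 mol): C 2.998, H 3.999, O 1.000
Empirical formula: C3H4O
Empirical-formula mass = 56.06 g/mol; 336 ÷ 56.06 ≈ 6, so the molecular formula is C18H24O6.

C18H24O6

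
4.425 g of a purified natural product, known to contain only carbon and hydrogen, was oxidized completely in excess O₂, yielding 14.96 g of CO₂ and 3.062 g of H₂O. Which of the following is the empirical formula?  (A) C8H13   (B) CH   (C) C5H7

(B) CH

mol C = 14.96 g CO₂ ÷ 44.009 g/mol = 0.33993 mol
mol H = 2 × 3.062 g H₂O ÷ 18.015 g/mol = 0.33994 mol
Divide by the smallest (0.33993 mol): C 1.000, H 1.000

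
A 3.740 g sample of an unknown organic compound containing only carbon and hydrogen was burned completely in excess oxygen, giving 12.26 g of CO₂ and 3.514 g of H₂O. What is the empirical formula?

C5H7

mol C = 12.26 g CO₂ ÷ 44.009 g/mol = 0.27858 mol
mol H = 2 × 3.514 g H₂O ÷ 18.015 g/mol = 0.39012 mol
Divide by the smallest (0.27858 mol): C 1.000, H 1.400
Multiplying each by 5 gives whole numbers: C 5.00, H 7.00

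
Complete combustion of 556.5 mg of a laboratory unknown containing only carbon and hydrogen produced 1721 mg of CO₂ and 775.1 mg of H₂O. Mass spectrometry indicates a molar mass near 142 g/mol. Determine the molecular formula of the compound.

mol C = 1.721 g CO₂ ÷ 44.009 g/mol = 0.039106 mol
mol H = 2 × 0.7751 g H₂O ÷ 18.015 g/mol = 0.086051 mol
Divide by the smallest (0.039106 mol): C 1.000, H 2.200
Multiplying each by 5 gives whole numbers: C 5.00, H 11.00
Empirical formula: C5H11
Empirical-formula mass = 71.14 g/mol; 142 ÷ 71.14 ≈ 2, so the molecular formula is C10H22.

C10H22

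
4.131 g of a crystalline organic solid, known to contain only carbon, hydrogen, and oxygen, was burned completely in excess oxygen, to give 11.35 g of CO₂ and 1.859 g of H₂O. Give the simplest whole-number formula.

C5H4O

mol C = 11.35 g CO₂ ÷ 44.009 g/mol = 0.25790 mol
mol H = 2 × 1.859 g H₂O ÷ 18.015 g/mol = 0.20638 mol
mass O = 4.131 − (3.0977 + 0.20803) = 0.82531 g → mol O = 0.82531 ÷ 15.999 = 0.051585 mol
Divide by the smallest (0.051585 mol): C 5.000, H 4.001, O 1.000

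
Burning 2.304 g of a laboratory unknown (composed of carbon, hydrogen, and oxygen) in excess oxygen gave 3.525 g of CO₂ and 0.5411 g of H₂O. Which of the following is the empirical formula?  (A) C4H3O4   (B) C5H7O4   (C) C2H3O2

mol C = 3.525 g CO₂ ÷ 44.009 g/mol = 0.080097 mol
mol H = 2 × 0.5411 g H₂O ÷ 18.015 g/mol = 0.060072 mol
mass O = 2.304 − (0.96205 + 0.060553) = 1.2814 g → mol O = 1.2814 ÷ 15.999 = 0.080092 mol
Divide by the smallest (0.060072 mol): C 1.333, H 1.000, O 1.333
Multiplying each by 3 gives whole numbers: C 4.00, H 3.00, O 4.00

(A) C4H3O4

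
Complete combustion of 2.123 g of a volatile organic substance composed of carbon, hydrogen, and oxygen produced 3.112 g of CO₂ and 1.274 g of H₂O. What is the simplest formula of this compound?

CH2O

mol C = 3.112 g CO₂ ÷ 44.009 g/mol = 0.070713 mol
mol H = 2 × 1.274 g H₂O ÷ 18.015 g/mol = 0.14144 mol
mass O = 2.123 − (0.84933 + 0.14257) = 1.1311 g → mol O = 1.1311 ÷ 15.999 = 0.070698 mol
Divide by the smallest (0.070698 mol): C 1.000, H 2.001, O 1.000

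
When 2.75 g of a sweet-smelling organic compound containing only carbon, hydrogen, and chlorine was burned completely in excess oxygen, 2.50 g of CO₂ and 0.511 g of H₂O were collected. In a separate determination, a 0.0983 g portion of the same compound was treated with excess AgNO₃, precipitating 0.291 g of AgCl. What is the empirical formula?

mol C = 2.50 g CO₂ ÷ 44.009 g/mol = 0.05681 mol
mol H = 2 × 0.511 g H₂O ÷ 18.015 g/mol = 0.05673 mol
From the AgCl data: mol Cl per gram of compound = (0.291 ÷ 143.318) ÷ 0.0983 = 0.02066 mol/g, so in the 2.75 g combustion sample mol Cl = 0.05680 mol
Divide by the smallest (0.05673 mol): C 1.001, H 1.000, Cl 1.001

CHCl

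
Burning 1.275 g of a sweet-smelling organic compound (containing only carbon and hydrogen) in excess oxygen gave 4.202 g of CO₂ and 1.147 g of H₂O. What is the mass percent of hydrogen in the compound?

mol C = 4.202 g CO₂ ÷ 44.009 g/mol = 0.095480 mol
mol H = 2 × 1.147 g H₂O ÷ 18.015 g/mol = 0.12734 mol
mass % H = 0.12836 g ÷ 1.275 g × 100%

10.07%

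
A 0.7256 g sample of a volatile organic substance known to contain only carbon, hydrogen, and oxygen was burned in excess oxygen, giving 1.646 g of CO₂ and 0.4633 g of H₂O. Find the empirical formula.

mol C = 1.646 g CO₂ ÷ 44.009 g/mol = 0.037401 mol
mol H = 2 × 0.4633 g H₂O ÷ 18.015 g/mol = 0.051435 mol
mass O = 0.7256 − (0.44923 + 0.051846) = 0.22452 g → mol O = 0.22452 ÷ 15.999 = 0.014034 mol
Divide by the smallest (0.014034 mol): C 2.665, H 3.665, O 1.000
Multiplying each by 3 gives whole numbers: C 8.00, H 11.00, O 3.00

C8H11O3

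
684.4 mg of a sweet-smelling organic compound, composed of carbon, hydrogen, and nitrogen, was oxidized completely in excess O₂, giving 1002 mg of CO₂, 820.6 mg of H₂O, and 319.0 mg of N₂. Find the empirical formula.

CH4N

mol C = 1.002 g CO₂ ÷ 44.009 g/mol = 0.022768 mol
mol H = 2 × 0.8206 g H₂O ÷ 18.015 g/mol = 0.091102 mol
mol N = 2 × 0.3190 g N₂ ÷ 28.014 g/mol = 0.022774 mol
Divide by the smallest (0.022768 mol): C 1.000, H 4.001, N 1.000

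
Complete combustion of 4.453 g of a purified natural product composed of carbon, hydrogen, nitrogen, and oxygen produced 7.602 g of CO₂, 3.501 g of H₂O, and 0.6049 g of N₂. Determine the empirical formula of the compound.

mol C = 7.602 g CO₂ ÷ 44.009 g/mol = 0.17274 mol
mol H = 2 × 3.501 g H₂O ÷ 18.015 g/mol = 0.38868 mol
mol N = 2 × 0.6049 g N₂ ÷ 28.014 g/mol = 0.043186 mol
mass O = 4.453 − (2.0747 + 0.39179 + 0.60490) = 1.3816 g → mol O = 1.3816 ÷ 15.999 = 0.086353 mol
Divide by the smallest (0.043186 mol): C 4.000, H 9.000, N 1.000, O 2.000

C4H9NO2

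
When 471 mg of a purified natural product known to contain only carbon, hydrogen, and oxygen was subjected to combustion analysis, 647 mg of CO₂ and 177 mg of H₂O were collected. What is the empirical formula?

mol C = 0.647 g CO₂ ÷ 44.009 g/mol = 0.01470 mol
mol H = 2 × 0.177 g H₂O ÷ 18.015 g/mol = 0.01965 mol
mass O = 0.471 − (0.1766 + 0.01981) = 0.2746 g → mol O = 0.2746 ÷ 15.999 = 0.01716 mol
Divide by the smallest (0.01470 mol): C 1.000, H 1.337, O 1.168
Multiplying each by 6 gives whole numbers: C 6.00, H 8.02, O 7.01

C6H8O7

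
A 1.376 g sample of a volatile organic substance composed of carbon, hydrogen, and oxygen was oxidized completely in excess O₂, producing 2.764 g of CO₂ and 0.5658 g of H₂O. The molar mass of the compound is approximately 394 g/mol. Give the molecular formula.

C18H18O10

mol C = 2.764 g CO₂ ÷ 44.009 g/mol = 0.062805 mol
mol H = 2 × 0.5658 g H₂O ÷ 18.015 g/mol = 0.062814 mol
mass O = 1.376 − (0.75435 + 0.063317) = 0.55833 g → mol O = 0.55833 ÷ 15.999 = 0.034898 mol
Divide by the smallest (0.034898 mol): C 1.800, H 1.800, O 1.000
Multiplying each by 5 gives whole numbers: C 9.00, H 9.00, O 5.00
Empirical formula: C9H9O5
Empirical-formula mass = 197.17 g/mol; 394 ÷ 197.17 ≈ 2, so the molecular formula is C18H18O10.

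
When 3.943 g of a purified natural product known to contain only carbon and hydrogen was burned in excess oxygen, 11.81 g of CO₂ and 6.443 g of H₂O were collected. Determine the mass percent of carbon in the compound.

81.74%

mol C = 11.81 g CO₂ ÷ 44.009 g/mol = 0.26835 mol
mol H = 2 × 6.443 g H₂O ÷ 18.015 g/mol = 0.71529 mol
mass % C = 3.2232 g ÷ 3.943 g × 100%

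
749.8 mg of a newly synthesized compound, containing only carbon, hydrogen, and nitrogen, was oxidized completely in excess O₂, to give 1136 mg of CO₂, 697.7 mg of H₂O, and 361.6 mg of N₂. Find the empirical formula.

CH3N

mol C = 1.136 g CO₂ ÷ 44.009 g/mol = 0.025813 mol
mol H = 2 × 0.6977 g H₂O ÷ 18.015 g/mol = 0.077458 mol
mol N = 2 × 0.3616 g N₂ ÷ 28.014 g/mol = 0.025816 mol
Divide by the smallest (0.025813 mol): C 1.000, H 3.001, N 1.000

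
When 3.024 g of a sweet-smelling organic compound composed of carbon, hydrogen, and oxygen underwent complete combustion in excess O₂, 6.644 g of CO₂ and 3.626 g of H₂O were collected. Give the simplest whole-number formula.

C3H8O

mol C = 6.644 g CO₂ ÷ 44.009 g/mol = 0.15097 mol
mol H = 2 × 3.626 g H₂O ÷ 18.015 g/mol = 0.40255 mol
mass O = 3.024 − (1.8133 + 0.40577) = 0.80494 g → mol O = 0.80494 ÷ 15.999 = 0.050312 mol
Divide by the smallest (0.050312 mol): C 3.001, H 8.001, O 1.000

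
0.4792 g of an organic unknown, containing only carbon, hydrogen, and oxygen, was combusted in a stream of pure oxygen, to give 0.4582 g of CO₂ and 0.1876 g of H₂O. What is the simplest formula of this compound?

mol C = 0.4582 g CO₂ ÷ 44.009 g/mol = 0.010412 mol
mol H = 2 × 0.1876 g H₂O ÷ 18.015 g/mol = 0.020827 mol
mass O = 0.4792 − (0.12505 + 0.020994) = 0.33315 g → mol O = 0.33315 ÷ 15.999 = 0.020823 mol
Divide by the smallest (0.010412 mol): C 1.000, H 2.000, O 2.000

CH2O2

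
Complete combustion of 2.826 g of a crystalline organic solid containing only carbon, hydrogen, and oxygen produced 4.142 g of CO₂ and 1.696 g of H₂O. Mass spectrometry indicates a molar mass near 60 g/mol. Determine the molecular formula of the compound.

mol C = 4.142 g CO₂ ÷ 44.009 g/mol = 0.094117 mol
mol H = 2 × 1.696 g H₂O ÷ 18.015 g/mol = 0.18829 mol
mass O = 2.826 − (1.1304 + 0.18979) = 1.5058 g → mol O = 1.5058 ÷ 15.999 = 0.094116 mol
Divide by the smallest (0.094116 mol): C 1.000, H 2.001, O 1.000
Empirical formula: CH2O
Empirical-formula mass = 30.03 g/mol; 60 ÷ 30.03 ≈ 2, so the molecular formula is C2H4O2.

C2H4O2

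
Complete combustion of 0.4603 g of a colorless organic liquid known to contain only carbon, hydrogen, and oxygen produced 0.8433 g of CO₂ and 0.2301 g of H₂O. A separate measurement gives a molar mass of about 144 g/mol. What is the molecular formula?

C6H8O4

mol C = 0.8433 g CO₂ ÷ 44.009 g/mol = 0.019162 mol
mol H = 2 × 0.2301 g H₂O ÷ 18.015 g/mol = 0.025545 mol
mass O = 0.4603 − (0.23015 + 0.025750) = 0.20440 g → mol O = 0.20440 ÷ 15.999 = 0.012776 mol
Divide by the smallest (0.012776 mol): C 1.500, H 2.000, O 1.000
Multiplying each by 2 gives whole numbers: C 3.00, H 4.00, O 2.00
Empirical formula: C3H4O2
Empirical-formula mass = 72.06 g/mol; 144 ÷ 72.06 ≈ 2, so the molecular formula is C6H8O4.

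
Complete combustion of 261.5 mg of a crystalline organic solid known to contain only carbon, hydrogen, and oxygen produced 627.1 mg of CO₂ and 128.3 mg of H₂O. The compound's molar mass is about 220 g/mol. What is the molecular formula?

C12H12O4

mol C = 0.6271 g CO₂ ÷ 44.009 g/mol = 0.014249 mol
mol H = 2 × 0.1283 g H₂O ÷ 18.015 g/mol = 0.014244 mol
mass O = 0.2615 − (0.17115 + 0.014358) = 0.075993 g → mol O = 0.075993 ÷ 15.999 = 0.0047499 mol
Divide by the smallest (0.0047499 mol): C 3.000, H 2.999, O 1.000
Empirical formula: C3H3O
Empirical-formula mass = 55.06 g/mol; 220 ÷ 55.06 ≈ 4, so the molecular formula is C12H12O4.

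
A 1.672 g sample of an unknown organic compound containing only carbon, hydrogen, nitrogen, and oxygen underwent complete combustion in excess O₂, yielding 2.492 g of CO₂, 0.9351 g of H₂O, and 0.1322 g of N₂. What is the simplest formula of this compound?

C6H11NO5

mol C = 2.492 g CO₂ ÷ 44.009 g/mol = 0.056625 mol
mol H = 2 × 0.9351 g H₂O ÷ 18.015 g/mol = 0.10381 mol
mol N = 2 × 0.1322 g N₂ ÷ 28.014 g/mol = 0.0094381 mol
mass O = 1.672 − (0.68012 + 0.10464 + 0.13220) = 0.75504 g → mol O = 0.75504 ÷ 15.999 = 0.047193 mol
Divide by the smallest (0.0094381 mol): C 6.000, H 10.999, N 1.000, O 5.000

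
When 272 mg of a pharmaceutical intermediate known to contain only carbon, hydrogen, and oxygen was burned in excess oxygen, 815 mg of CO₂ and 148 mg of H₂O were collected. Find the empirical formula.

C9H8O

mol C = 0.815 g CO₂ ÷ 44.009 g/mol = 0.01852 mol
mol H = 2 × 0.148 g H₂O ÷ 18.015 g/mol = 0.01643 mol
mass O = 0.272 − (0.2224 + 0.01656) = 0.03301 g → mol O = 0.03301 ÷ 15.999 = 0.002063 mol
Divide by the smallest (0.002063 mol): C 8.976, H 7.964, O 1.000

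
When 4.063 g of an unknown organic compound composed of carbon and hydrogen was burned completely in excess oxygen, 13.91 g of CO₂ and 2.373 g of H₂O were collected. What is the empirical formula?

mol C = 13.91 g CO₂ ÷ 44.009 g/mol = 0.31607 mol
mol H = 2 × 2.373 g H₂O ÷ 18.015 g/mol = 0.26345 mol
Divide by the smallest (0.26345 mol): C 1.200, H 1.000
Multiplying each by 5 gives whole numbers: C 6.00, H 5.00

C6H5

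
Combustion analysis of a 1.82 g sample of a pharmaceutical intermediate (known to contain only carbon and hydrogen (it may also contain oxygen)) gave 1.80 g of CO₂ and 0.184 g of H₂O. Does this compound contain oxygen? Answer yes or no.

yes

mol C = 1.80 g CO₂ ÷ 44.009 g/mol = 0.04090 mol
mol H = 2 × 0.184 g H₂O ÷ 18.015 g/mol = 0.02043 mol
C and H account for only 0.5118 g of the 1.82 g sample; the remaining 1.308 g must be oxygen.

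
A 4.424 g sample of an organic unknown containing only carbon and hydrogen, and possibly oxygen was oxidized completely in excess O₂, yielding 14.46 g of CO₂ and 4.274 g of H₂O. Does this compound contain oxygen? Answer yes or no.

no

mol C = 14.46 g CO₂ ÷ 44.009 g/mol = 0.32857 mol
mol H = 2 × 4.274 g H₂O ÷ 18.015 g/mol = 0.47449 mol
C and H together account for 4.4247 g — essentially the entire 4.424 g sample — so the compound contains no oxygen.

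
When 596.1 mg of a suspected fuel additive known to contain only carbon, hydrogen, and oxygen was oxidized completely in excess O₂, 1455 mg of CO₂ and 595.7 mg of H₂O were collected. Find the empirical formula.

C4H8O

mol C = 1.455 g CO₂ ÷ 44.009 g/mol = 0.033061 mol
mol H = 2 × 0.5957 g H₂O ÷ 18.015 g/mol = 0.066134 mol
mass O = 0.5961 − (0.39710 + 0.066663) = 0.13234 g → mol O = 0.13234 ÷ 15.999 = 0.0082715 mol
Divide by the smallest (0.0082715 mol): C 3.997, H 7.995, O 1.000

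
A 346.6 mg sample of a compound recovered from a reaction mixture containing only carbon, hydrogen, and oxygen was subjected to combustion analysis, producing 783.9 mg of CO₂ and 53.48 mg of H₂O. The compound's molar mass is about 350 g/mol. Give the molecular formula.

C18H6O8

mol C = 0.7839 g CO₂ ÷ 44.009 g/mol = 0.017812 mol
mol H = 2 × 0.05348 g H₂O ÷ 18.015 g/mol = 0.0059373 mol
mass O = 0.3466 − (0.21394 + 0.0059848) = 0.12667 g → mol O = 0.12667 ÷ 15.999 = 0.0079175 mol
Divide by the smallest (0.0059373 mol): C 3.000, H 1.000, O 1.334
Multiplying each by 3 gives whole numbers: C 9.00, H 3.00, O 4.00
Empirical formula: C9H3O4
Empirical-formula mass = 175.12 g/mol; 350 ÷ 175.12 ≈ 2, so the molecular formula is C18H6O8.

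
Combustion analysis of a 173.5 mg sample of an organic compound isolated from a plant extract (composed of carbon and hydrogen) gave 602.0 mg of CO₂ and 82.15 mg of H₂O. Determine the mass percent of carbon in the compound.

mol C = 0.6020 g CO₂ ÷ 44.009 g/mol = 0.013679 mol
mol H = 2 × 0.08215 g H₂O ÷ 18.015 g/mol = 0.0091202 mol
mass % C = 0.16430 g ÷ 0.1735 g × 100%

94.70%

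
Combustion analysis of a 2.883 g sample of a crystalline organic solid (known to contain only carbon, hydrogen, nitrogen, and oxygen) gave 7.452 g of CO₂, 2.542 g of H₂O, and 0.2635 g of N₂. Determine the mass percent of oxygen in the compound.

10.45%

mol C = 7.452 g CO₂ ÷ 44.009 g/mol = 0.16933 mol
mol H = 2 × 2.542 g H₂O ÷ 18.015 g/mol = 0.28221 mol
mol N = 2 × 0.2635 g N₂ ÷ 28.014 g/mol = 0.018812 mol
mass O = 2.883 − (2.0338 + 0.28447 + 0.26350) = 0.30122 g → mol O = 0.30122 ÷ 15.999 = 0.018828 mol
mass % O = 0.30122 g ÷ 2.883 g × 100%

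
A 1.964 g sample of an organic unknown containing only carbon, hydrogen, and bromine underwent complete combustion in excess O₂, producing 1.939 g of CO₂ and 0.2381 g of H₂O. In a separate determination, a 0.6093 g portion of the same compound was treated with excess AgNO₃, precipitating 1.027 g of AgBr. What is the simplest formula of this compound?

mol C = 1.939 g CO₂ ÷ 44.009 g/mol = 0.044059 mol
mol H = 2 × 0.2381 g H₂O ÷ 18.015 g/mol = 0.026434 mol
From the AgBr data: mol Br per gram of compound = (1.027 ÷ 187.772) ÷ 0.6093 = 0.0089765 mol/g, so in the 1.964 g combustion sample mol Br = 0.017630 mol
Divide by the smallest (0.017630 mol): C 2.499, H 1.499, Br 1.000
Multiplying each by 2 gives whole numbers: C 5.00, H 3.00, Br 2.00

C5H3Br2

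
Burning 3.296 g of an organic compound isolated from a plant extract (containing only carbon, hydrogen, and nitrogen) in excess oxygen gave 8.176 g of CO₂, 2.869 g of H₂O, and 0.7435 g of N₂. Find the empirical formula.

C7H12N2

mol C = 8.176 g CO₂ ÷ 44.009 g/mol = 0.18578 mol
mol H = 2 × 2.869 g H₂O ÷ 18.015 g/mol = 0.31851 mol
mol N = 2 × 0.7435 g N₂ ÷ 28.014 g/mol = 0.053081 mol
Divide by the smallest (0.053081 mol): C 3.500, H 6.001, N 1.000
Multiplying each by 2 gives whole numbers: C 7.00, H 12.00, N 2.00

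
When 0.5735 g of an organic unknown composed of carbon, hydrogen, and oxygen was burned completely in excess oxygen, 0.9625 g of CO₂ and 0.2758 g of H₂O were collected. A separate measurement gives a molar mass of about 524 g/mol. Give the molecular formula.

C20H28O16

mol C = 0.9625 g CO₂ ÷ 44.009 g/mol = 0.021871 mol
mol H = 2 × 0.2758 g H₂O ÷ 18.015 g/mol = 0.030619 mol
mass O = 0.5735 − (0.26269 + 0.030864) = 0.27995 g → mol O = 0.27995 ÷ 15.999 = 0.017498 mol
Divide by the smallest (0.017498 mol): C 1.250, H 1.750, O 1.000
Multiplying each by 4 gives whole numbers: C 5.00, H 7.00, O 4.00
Empirical formula: C5H7O4
Empirical-formula mass = 131.11 g/mol; 524 ÷ 131.11 ≈ 4, so the molecular formula is C20H28O16.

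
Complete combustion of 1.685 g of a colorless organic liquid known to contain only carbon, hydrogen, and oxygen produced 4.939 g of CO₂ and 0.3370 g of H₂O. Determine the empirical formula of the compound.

mol C = 4.939 g CO₂ ÷ 44.009 g/mol = 0.11223 mol
mol H = 2 × 0.3370 g H₂O ÷ 18.015 g/mol = 0.037413 mol
mass O = 1.685 − (1.3480 + 0.037713) = 0.29933 g → mol O = 0.29933 ÷ 15.999 = 0.018709 mol
Divide by the smallest (0.018709 mol): C 5.998, H 2.000, O 1.000

C6H2O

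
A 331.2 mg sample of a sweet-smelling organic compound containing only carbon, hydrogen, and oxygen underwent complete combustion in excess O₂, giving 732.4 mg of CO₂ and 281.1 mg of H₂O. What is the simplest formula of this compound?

mol C = 0.7324 g CO₂ ÷ 44.009 g/mol = 0.016642 mol
mol H = 2 × 0.2811 g H₂O ÷ 18.015 g/mol = 0.031207 mol
mass O = 0.3312 − (0.19989 + 0.031457) = 0.099855 g → mol O = 0.099855 ÷ 15.999 = 0.0062413 mol
Divide by the smallest (0.0062413 mol): C 2.666, H 5.000, O 1.000
Multiplying each by 3 gives whole numbers: C 8.00, H 15.00, O 3.00

C8H15O3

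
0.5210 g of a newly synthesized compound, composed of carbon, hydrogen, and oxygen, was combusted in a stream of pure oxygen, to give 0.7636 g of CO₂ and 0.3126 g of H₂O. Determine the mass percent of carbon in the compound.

40.00%

mol C = 0.7636 g CO₂ ÷ 44.009 g/mol = 0.017351 mol
mol H = 2 × 0.3126 g H₂O ÷ 18.015 g/mol = 0.034704 mol
mass O = 0.5210 − (0.20840 + 0.034982) = 0.27762 g → mol O = 0.27762 ÷ 15.999 = 0.017352 mol
mass % C = 0.20840 g ÷ 0.5210 g × 100%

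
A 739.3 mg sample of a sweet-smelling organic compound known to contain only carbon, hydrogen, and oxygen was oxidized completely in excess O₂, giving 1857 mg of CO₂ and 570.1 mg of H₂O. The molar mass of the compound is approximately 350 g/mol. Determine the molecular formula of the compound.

mol C = 1.857 g CO₂ ÷ 44.009 g/mol = 0.042196 mol
mol H = 2 × 0.5701 g H₂O ÷ 18.015 g/mol = 0.063292 mol
mass O = 0.7393 − (0.50682 + 0.063798) = 0.16869 g → mol O = 0.16869 ÷ 15.999 = 0.010544 mol
Divide by the smallest (0.010544 mol): C 4.002, H 6.003, O 1.000
Empirical formula: C4H6O
Empirical-formula mass = 70.09 g/mol; 350 ÷ 70.09 ≈ 5, so the molecular formula is C20H30O5.

C20H30O5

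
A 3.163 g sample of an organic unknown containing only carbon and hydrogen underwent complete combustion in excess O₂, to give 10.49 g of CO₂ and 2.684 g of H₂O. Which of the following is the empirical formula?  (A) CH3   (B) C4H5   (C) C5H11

(B) C4H5

mol C = 10.49 g CO₂ ÷ 44.009 g/mol = 0.23836 mol
mol H = 2 × 2.684 g H₂O ÷ 18.015 g/mol = 0.29797 mol
Divide by the smallest (0.23836 mol): C 1.000, H 1.250
Multiplying each by 4 gives whole numbers: C 4.00, H 5.00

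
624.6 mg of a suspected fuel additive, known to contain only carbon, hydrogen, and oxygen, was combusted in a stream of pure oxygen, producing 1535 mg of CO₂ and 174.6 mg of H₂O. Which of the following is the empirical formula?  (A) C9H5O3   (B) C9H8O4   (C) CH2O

(A) C9H5O3

mol C = 1.535 g CO₂ ÷ 44.009 g/mol = 0.034879 mol
mol H = 2 × 0.1746 g H₂O ÷ 18.015 g/mol = 0.019384 mol
mass O = 0.6246 − (0.41893 + 0.019539) = 0.18613 g → mol O = 0.18613 ÷ 15.999 = 0.011634 mol
Divide by the smallest (0.011634 mol): C 2.998, H 1.666, O 1.000
Multiplying each by 3 gives whole numbers: C 8.99, H 5.00, O 3.00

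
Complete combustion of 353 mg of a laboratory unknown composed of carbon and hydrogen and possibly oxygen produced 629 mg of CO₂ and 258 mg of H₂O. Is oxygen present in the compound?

yes

mol C = 0.629 g CO₂ ÷ 44.009 g/mol = 0.01429 mol
mol H = 2 × 0.258 g H₂O ÷ 18.015 g/mol = 0.02864 mol
C and H account for only 0.2005 g of the 0.353 g sample; the remaining 0.1525 g must be oxygen.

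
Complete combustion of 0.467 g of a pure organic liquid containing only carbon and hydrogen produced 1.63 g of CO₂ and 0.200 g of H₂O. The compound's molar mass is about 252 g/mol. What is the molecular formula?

C20H12

mol C = 1.63 g CO₂ ÷ 44.009 g/mol = 0.03704 mol
mol H = 2 × 0.200 g H₂O ÷ 18.015 g/mol = 0.02220 mol
Divide by the smallest (0.02220 mol): C 1.668, H 1.000
Multiplying each by 3 gives whole numbers: C 5.00, H 3.00
Empirical formula: C5H3
Empirical-formula mass = 63.08 g/mol; 252 ÷ 63.08 ≈ 4, so the molecular formula is C20H12.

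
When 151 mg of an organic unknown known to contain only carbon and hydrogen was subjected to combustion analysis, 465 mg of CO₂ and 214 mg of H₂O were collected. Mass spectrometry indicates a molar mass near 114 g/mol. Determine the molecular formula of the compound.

mol C = 0.465 g CO₂ ÷ 44.009 g/mol = 0.01057 mol
mol H = 2 × 0.214 g H₂O ÷ 18.015 g/mol = 0.02376 mol
Divide by the smallest (0.01057 mol): C 1.000, H 2.249
Multiplying each by 4 gives whole numbers: C 4.00, H 8.99
Empirical formula: C4H9
Empirical-formula mass = 57.12 g/mol; 114 ÷ 57.12 ≈ 2, so the molecular formula is C8H18.

C8H18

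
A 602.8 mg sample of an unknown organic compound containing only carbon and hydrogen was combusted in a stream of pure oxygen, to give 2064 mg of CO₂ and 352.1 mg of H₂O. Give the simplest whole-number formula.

C6H5

mol C = 2.064 g CO₂ ÷ 44.009 g/mol = 0.046899 mol
mol H = 2 × 0.3521 g H₂O ÷ 18.015 g/mol = 0.039090 mol
Divide by the smallest (0.039090 mol): C 1.200, H 1.000
Multiplying each by 5 gives whole numbers: C 6.00, H 5.00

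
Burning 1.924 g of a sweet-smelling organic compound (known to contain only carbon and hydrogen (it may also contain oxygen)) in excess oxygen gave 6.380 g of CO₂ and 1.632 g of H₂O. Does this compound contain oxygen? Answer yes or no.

no

mol C = 6.380 g CO₂ ÷ 44.009 g/mol = 0.14497 mol
mol H = 2 × 1.632 g H₂O ÷ 18.015 g/mol = 0.18118 mol
C and H together account for 1.9239 g — essentially the entire 1.924 g sample — so the compound contains no oxygen.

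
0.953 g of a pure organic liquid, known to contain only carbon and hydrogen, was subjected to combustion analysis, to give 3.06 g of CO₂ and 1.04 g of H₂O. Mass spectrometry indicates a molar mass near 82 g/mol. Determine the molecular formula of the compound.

C6H10

mol C = 3.06 g CO₂ ÷ 44.009 g/mol = 0.06953 mol
mol H = 2 × 1.04 g H₂O ÷ 18.015 g/mol = 0.1155 mol
Divide by the smallest (0.06953 mol): C 1.000, H 1.661
Multiplying each by 3 gives whole numbers: C 3.00, H 4.98
Empirical formula: C3H5
Empirical-formula mass = 41.07 g/mol; 82 ÷ 41.07 ≈ 2, so the molecular formula is C6H10.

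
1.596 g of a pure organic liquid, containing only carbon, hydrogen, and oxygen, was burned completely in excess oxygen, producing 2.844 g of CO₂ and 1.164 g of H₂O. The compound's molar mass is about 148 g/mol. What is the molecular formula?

C6H12O4

mol C = 2.844 g CO₂ ÷ 44.009 g/mol = 0.064623 mol
mol H = 2 × 1.164 g H₂O ÷ 18.015 g/mol = 0.12923 mol
mass O = 1.596 − (0.77619 + 0.13026) = 0.68955 g → mol O = 0.68955 ÷ 15.999 = 0.043100 mol
Divide by the smallest (0.043100 mol): C 1.499, H 2.998, O 1.000
Multiplying each by 2 gives whole numbers: C 3.00, H 6.00, O 2.00
Empirical formula: C3H6O2
Empirical-formula mass = 74.08 g/mol; 148 ÷ 74.08 ≈ 2, so the molecular formula is C6H12O4.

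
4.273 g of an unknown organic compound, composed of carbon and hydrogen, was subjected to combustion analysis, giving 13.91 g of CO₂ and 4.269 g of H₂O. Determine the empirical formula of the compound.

C2H3

mol C = 13.91 g CO₂ ÷ 44.009 g/mol = 0.31607 mol
mol H = 2 × 4.269 g H₂O ÷ 18.015 g/mol = 0.47394 mol
Divide by the smallest (0.31607 mol): C 1.000, H 1.499
Multiplying each by 2 gives whole numbers: C 2.00, H 3.00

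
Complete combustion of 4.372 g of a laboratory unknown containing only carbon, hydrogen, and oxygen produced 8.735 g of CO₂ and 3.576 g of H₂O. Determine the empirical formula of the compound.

mol C = 8.735 g CO₂ ÷ 44.009 g/mol = 0.19848 mol
mol H = 2 × 3.576 g H₂O ÷ 18.015 g/mol = 0.39700 mol
mass O = 4.372 − (2.3840 + 0.40018) = 1.5879 g → mol O = 1.5879 ÷ 15.999 = 0.099247 mol
Divide by the smallest (0.099247 mol): C 2.000, H 4.000, O 1.000

C2H4O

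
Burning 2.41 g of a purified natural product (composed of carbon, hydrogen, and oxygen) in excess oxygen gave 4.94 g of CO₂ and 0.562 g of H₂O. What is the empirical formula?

C9H5O5

mol C = 4.94 g CO₂ ÷ 44.009 g/mol = 0.1122 mol
mol H = 2 × 0.562 g H₂O ÷ 18.015 g/mol = 0.06239 mol
mass O = 2.41 − (1.348 + 0.06289) = 0.9989 g → mol O = 0.9989 ÷ 15.999 = 0.06243 mol
Divide by the smallest (0.06239 mol): C 1.799, H 1.000, O 1.001
Multiplying each by 5 gives whole numbers: C 9.00, H 5.00, O 5.00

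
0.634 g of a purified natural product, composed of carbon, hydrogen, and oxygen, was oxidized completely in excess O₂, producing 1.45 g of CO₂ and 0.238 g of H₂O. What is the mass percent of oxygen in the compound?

33.4%

mol C = 1.45 g CO₂ ÷ 44.009 g/mol = 0.03295 mol
mol H = 2 × 0.238 g H₂O ÷ 18.015 g/mol = 0.02642 mol
mass O = 0.634 − (0.3957 + 0.02663) = 0.2116 g → mol O = 0.2116 ÷ 15.999 = 0.01323 mol
mass % O = 0.2116 g ÷ 0.634 g × 100%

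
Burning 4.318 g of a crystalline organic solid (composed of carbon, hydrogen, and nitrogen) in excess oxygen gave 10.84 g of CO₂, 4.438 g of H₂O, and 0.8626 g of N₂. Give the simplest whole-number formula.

mol C = 10.84 g CO₂ ÷ 44.009 g/mol = 0.24631 mol
mol H = 2 × 4.438 g H₂O ÷ 18.015 g/mol = 0.49270 mol
mol N = 2 × 0.8626 g N₂ ÷ 28.014 g/mol = 0.061583 mol
Divide by the smallest (0.061583 mol): C 4.000, H 8.001, N 1.000

C4H8N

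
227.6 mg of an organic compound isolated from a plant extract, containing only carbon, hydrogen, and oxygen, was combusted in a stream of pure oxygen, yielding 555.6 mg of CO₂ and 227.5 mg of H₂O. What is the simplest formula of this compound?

C4H8O

mol C = 0.5556 g CO₂ ÷ 44.009 g/mol = 0.012625 mol
mol H = 2 × 0.2275 g H₂O ÷ 18.015 g/mol = 0.025257 mol
mass O = 0.2276 − (0.15164 + 0.025459) = 0.050506 g → mol O = 0.050506 ÷ 15.999 = 0.0031568 mol
Divide by the smallest (0.0031568 mol): C 3.999, H 8.001, O 1.000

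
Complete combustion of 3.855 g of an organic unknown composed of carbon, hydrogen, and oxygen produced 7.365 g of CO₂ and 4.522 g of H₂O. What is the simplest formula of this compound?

C2H6O

mol C = 7.365 g CO₂ ÷ 44.009 g/mol = 0.16735 mol
mol H = 2 × 4.522 g H₂O ÷ 18.015 g/mol = 0.50203 mol
mass O = 3.855 − (2.0101 + 0.50604) = 1.3389 g → mol O = 1.3389 ÷ 15.999 = 0.083686 mol
Divide by the smallest (0.083686 mol): C 2.000, H 5.999, O 1.000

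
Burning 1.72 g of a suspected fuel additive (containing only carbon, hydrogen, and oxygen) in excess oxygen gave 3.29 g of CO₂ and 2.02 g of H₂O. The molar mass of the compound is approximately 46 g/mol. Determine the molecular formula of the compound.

C2H6O

mol C = 3.29 g CO₂ ÷ 44.009 g/mol = 0.07476 mol
mol H = 2 × 2.02 g H₂O ÷ 18.015 g/mol = 0.2243 mol
mass O = 1.72 − (0.8979 + 0.2261) = 0.5960 g → mol O = 0.5960 ÷ 15.999 = 0.03725 mol
Divide by the smallest (0.03725 mol): C 2.007, H 6.020, O 1.000
Empirical formula: C2H6O
Empirical-formula mass = 46.07 g/mol; 46 ÷ 46.07 ≈ 1, so the molecular formula is C2H6O.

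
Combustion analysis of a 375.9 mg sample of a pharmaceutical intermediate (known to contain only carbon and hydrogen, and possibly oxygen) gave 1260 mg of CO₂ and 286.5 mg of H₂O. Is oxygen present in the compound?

no

mol C = 1.260 g CO₂ ÷ 44.009 g/mol = 0.028631 mol
mol H = 2 × 0.2865 g H₂O ÷ 18.015 g/mol = 0.031807 mol
C and H together account for 0.37594 g — essentially the entire 0.3759 g sample — so the compound contains no oxygen.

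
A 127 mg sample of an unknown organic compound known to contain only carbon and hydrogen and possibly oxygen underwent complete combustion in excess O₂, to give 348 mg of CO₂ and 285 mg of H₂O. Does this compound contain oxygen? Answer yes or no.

no

mol C = 0.348 g CO₂ ÷ 44.009 g/mol = 0.007907 mol
mol H = 2 × 0.285 g H₂O ÷ 18.015 g/mol = 0.03164 mol
C and H together account for 0.1269 g — essentially the entire 0.127 g sample — so the compound contains no oxygen.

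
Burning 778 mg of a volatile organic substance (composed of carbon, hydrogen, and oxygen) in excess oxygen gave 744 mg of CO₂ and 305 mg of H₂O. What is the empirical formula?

CH2O2

mol C = 0.744 g CO₂ ÷ 44.009 g/mol = 0.01691 mol
mol H = 2 × 0.305 g H₂O ÷ 18.015 g/mol = 0.03386 mol
mass O = 0.778 − (0.2031 + 0.03413) = 0.5408 g → mol O = 0.5408 ÷ 15.999 = 0.03380 mol
Divide by the smallest (0.01691 mol): C 1.000, H 2.003, O 2.000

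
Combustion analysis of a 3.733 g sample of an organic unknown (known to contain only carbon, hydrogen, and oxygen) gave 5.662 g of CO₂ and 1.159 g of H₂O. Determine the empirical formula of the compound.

CHO

mol C = 5.662 g CO₂ ÷ 44.009 g/mol = 0.12866 mol
mol H = 2 × 1.159 g H₂O ÷ 18.015 g/mol = 0.12867 mol
mass O = 3.733 − (1.5453 + 0.12970) = 2.0580 g → mol O = 2.0580 ÷ 15.999 = 0.12863 mol
Divide by the smallest (0.12863 mol): C 1.000, H 1.000, O 1.000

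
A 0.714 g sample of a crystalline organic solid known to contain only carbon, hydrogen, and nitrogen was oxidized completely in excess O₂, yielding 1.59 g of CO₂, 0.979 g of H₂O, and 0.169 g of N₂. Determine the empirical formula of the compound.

C3H9N

mol C = 1.59 g CO₂ ÷ 44.009 g/mol = 0.03613 mol
mol H = 2 × 0.979 g H₂O ÷ 18.015 g/mol = 0.1087 mol
mol N = 2 × 0.169 g N₂ ÷ 28.014 g/mol = 0.01207 mol
Divide by the smallest (0.01207 mol): C 2.994, H 9.008, N 1.000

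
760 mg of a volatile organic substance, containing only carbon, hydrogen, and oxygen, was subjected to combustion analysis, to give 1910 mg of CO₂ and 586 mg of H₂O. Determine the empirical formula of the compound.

mol C = 1.91 g CO₂ ÷ 44.009 g/mol = 0.04340 mol
mol H = 2 × 0.586 g H₂O ÷ 18.015 g/mol = 0.06506 mol
mass O = 0.760 − (0.5213 + 0.06558) = 0.1731 g → mol O = 0.1731 ÷ 15.999 = 0.01082 mol
Divide by the smallest (0.01082 mol): C 4.010, H 6.011, O 1.000

C4H6O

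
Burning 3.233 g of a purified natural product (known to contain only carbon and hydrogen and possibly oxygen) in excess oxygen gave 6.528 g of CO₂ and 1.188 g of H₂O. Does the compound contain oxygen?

mol C = 6.528 g CO₂ ÷ 44.009 g/mol = 0.14833 mol
mol H = 2 × 1.188 g H₂O ÷ 18.015 g/mol = 0.13189 mol
C and H account for only 1.9146 g of the 3.233 g sample; the remaining 1.3184 g must be oxygen.

yes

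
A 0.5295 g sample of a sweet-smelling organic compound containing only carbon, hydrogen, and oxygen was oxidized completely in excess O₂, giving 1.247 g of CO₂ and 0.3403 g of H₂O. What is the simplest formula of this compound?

mol C = 1.247 g CO₂ ÷ 44.009 g/mol = 0.028335 mol
mol H = 2 × 0.3403 g H₂O ÷ 18.015 g/mol = 0.037780 mol
mass O = 0.5295 − (0.34033 + 0.038082) = 0.15109 g → mol O = 0.15109 ÷ 15.999 = 0.0094434 mol
Divide by the smallest (0.0094434 mol): C 3.001, H 4.001, O 1.000

C3H4O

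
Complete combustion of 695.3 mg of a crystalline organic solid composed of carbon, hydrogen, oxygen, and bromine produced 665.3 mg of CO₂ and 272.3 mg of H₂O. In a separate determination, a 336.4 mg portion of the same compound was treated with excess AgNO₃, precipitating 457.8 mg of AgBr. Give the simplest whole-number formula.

C3H6BrO

mol C = 0.6653 g CO₂ ÷ 44.009 g/mol = 0.015117 mol
mol H = 2 × 0.2723 g H₂O ÷ 18.015 g/mol = 0.030230 mol
From the AgBr data: mol Br per gram of compound = (0.4578 ÷ 187.772) ÷ 0.3364 = 0.0072475 mol/g, so in the 0.6953 g combustion sample mol Br = 0.0050392 mol
mass O = 0.6953 − (0.18157 + 0.030472 + 0.40265) = 0.080601 g → mol O = 0.080601 ÷ 15.999 = 0.0050379 mol
Divide by the smallest (0.0050379 mol): C 3.001, H 6.001, Br 1.000, O 1.000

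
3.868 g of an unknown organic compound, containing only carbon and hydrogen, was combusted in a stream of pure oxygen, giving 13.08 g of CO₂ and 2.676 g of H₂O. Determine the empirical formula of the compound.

CH

mol C = 13.08 g CO₂ ÷ 44.009 g/mol = 0.29721 mol
mol H = 2 × 2.676 g H₂O ÷ 18.015 g/mol = 0.29709 mol
Divide by the smallest (0.29709 mol): C 1.000, H 1.000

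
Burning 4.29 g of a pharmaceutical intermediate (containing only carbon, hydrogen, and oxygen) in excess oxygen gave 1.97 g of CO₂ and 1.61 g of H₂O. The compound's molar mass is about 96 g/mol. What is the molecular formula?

CH4O5

mol C = 1.97 g CO₂ ÷ 44.009 g/mol = 0.04476 mol
mol H = 2 × 1.61 g H₂O ÷ 18.015 g/mol = 0.1787 mol
mass O = 4.29 − (0.5377 + 0.1802) = 3.572 g → mol O = 3.572 ÷ 15.999 = 0.2233 mol
Divide by the smallest (0.04476 mol): C 1.000, H 3.993, O 4.988
Empirical formula: CH4O5
Empirical-formula mass = 96.04 g/mol; 96 ÷ 96.04 ≈ 1, so the molecular formula is CH4O5.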